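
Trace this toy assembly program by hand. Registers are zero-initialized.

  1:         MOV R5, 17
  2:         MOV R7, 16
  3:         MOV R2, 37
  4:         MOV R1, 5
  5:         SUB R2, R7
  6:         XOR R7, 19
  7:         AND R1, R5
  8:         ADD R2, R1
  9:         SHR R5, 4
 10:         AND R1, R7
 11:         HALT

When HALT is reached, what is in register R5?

1

R5=17
R7=16
R2=37
R1=5
R2=37-16=21
R7=16^19=3
R1=5&17=1
R2=21+1=22
R5=17>>4=1
R1=1&3=1
halt.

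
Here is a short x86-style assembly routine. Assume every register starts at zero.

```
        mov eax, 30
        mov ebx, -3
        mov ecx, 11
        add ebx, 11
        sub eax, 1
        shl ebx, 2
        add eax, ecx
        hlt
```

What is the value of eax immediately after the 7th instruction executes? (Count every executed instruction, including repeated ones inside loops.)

mov eax, 30 → eax=30
mov ebx, -3 → ebx=-3
mov ecx, 11 → ecx=11
add ebx, 11 → ebx=(-3)+11=8
sub eax, 1 → eax=30-1=29
shl ebx, 2 → ebx=8<<2=32
add eax, ecx → eax=29+11=40
After step 7: eax = 40.

40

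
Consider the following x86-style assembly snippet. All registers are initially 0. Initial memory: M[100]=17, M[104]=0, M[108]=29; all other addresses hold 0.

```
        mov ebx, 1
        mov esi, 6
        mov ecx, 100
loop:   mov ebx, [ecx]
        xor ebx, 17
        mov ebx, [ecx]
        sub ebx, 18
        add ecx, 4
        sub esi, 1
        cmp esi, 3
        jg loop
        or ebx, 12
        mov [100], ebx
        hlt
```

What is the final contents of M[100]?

15

after mov ebx, 1: ebx=1
after mov esi, 6: esi=6
after mov ecx, 100: ecx=100
after mov ebx, [ecx]: ebx=M[100]=17
after xor ebx, 17: ebx=17^17=0
after mov ebx, [ecx]: ebx=M[100]=17
after sub ebx, 18: ebx=17-18=-1
after add ecx, 4: ecx=100+4=104
after sub esi, 1: esi=6-1=5
cmp esi, 3  (cmp 5,3)
jg loop: taken
after mov ebx, [ecx]: ebx=M[104]=0
after xor ebx, 17: ebx=0^17=17
after mov ebx, [ecx]: ebx=M[104]=0
after sub ebx, 18: ebx=0-18=-18
after add ecx, 4: ecx=104+4=108
after sub esi, 1: esi=5-1=4
cmp esi, 3  (cmp 4,3)
jg loop: taken
after mov ebx, [ecx]: ebx=M[108]=29
after xor ebx, 17: ebx=29^17=12
after mov ebx, [ecx]: ebx=M[108]=29
after sub ebx, 18: ebx=29-18=11
after add ecx, 4: ecx=108+4=112
after sub esi, 1: esi=4-1=3
cmp esi, 3  (cmp 3,3)
jg loop: not taken
after or ebx, 12: ebx=11|12=15
mov [100], ebx → M[100]=15
halt.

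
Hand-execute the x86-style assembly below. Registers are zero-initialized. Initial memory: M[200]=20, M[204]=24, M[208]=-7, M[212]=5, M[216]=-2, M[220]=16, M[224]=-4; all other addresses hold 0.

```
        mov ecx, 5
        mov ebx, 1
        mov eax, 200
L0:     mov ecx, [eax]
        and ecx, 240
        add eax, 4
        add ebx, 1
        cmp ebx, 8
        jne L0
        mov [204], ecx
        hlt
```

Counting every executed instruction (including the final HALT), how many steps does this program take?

47

mov ecx, 5 → ecx=5
mov ebx, 1 → ebx=1
mov eax, 200 → eax=200
mov ecx, [eax] → ecx=M[200]=20
and ecx, 240 → ecx=20&240=16
add eax, 4 → eax=200+4=204
add ebx, 1 → ebx=1+1=2
cmp ebx, 8  (cmp 2,8)
jne L0: taken
mov ecx, [eax] → ecx=M[204]=24
and ecx, 240 → ecx=24&240=16
add eax, 4 → eax=204+4=208
add ebx, 1 → ebx=2+1=3
cmp ebx, 8  (cmp 3,8)
jne L0: taken
mov ecx, [eax] → ecx=M[208]=-7
and ecx, 240 → ecx=(-7)&240=240
add eax, 4 → eax=208+4=212
add ebx, 1 → ebx=3+1=4
cmp ebx, 8  (cmp 4,8)
jne L0: taken
mov ecx, [eax] → ecx=M[212]=5
and ecx, 240 → ecx=5&240=0
add eax, 4 → eax=212+4=216
add ebx, 1 → ebx=4+1=5
cmp ebx, 8  (cmp 5,8)
jne L0: taken
mov ecx, [eax] → ecx=M[216]=-2
and ecx, 240 → ecx=(-2)&240=240
add eax, 4 → eax=216+4=220
add ebx, 1 → ebx=5+1=6
cmp ebx, 8  (cmp 6,8)
jne L0: taken
mov ecx, [eax] → ecx=M[220]=16
and ecx, 240 → ecx=16&240=16
add eax, 4 → eax=220+4=224
add ebx, 1 → ebx=6+1=7
cmp ebx, 8  (cmp 7,8)
jne L0: taken
mov ecx, [eax] → ecx=M[224]=-4
and ecx, 240 → ecx=(-4)&240=240
add eax, 4 → eax=224+4=228
add ebx, 1 → ebx=7+1=8
cmp ebx, 8  (cmp 8,8)
jne L0: not taken
mov [204], ecx → M[204]=240
halt.
Total executed instructions: 47.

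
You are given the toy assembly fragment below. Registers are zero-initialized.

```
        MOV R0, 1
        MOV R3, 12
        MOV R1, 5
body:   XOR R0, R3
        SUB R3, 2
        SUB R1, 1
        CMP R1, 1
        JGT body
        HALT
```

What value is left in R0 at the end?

9

R0=1
R3=12
R1=5
R0=1^12=13
R3=12-2=10
R1=5-1=4
CMP R1, 1  (cmp 4,1)
JGT body: taken
R0=13^10=7
R3=10-2=8
R1=4-1=3
CMP R1, 1  (cmp 3,1)
JGT body: taken
R0=7^8=15
R3=8-2=6
R1=3-1=2
CMP R1, 1  (cmp 2,1)
JGT body: taken
R0=15^6=9
R3=6-2=4
R1=2-1=1
CMP R1, 1  (cmp 1,1)
JGT body: not taken
halt.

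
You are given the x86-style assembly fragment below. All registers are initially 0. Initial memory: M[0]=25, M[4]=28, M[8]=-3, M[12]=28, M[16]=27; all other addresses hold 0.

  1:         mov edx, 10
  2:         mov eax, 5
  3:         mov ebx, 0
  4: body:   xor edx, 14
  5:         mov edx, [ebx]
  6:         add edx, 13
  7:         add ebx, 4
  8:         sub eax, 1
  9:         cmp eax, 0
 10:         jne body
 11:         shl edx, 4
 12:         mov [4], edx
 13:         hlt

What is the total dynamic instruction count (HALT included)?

41

mov edx, 10 → edx=10
mov eax, 5 → eax=5
mov ebx, 0 → ebx=0
xor edx, 14 → edx=10^14=4
mov edx, [ebx] → edx=M[0]=25
add edx, 13 → edx=25+13=38
add ebx, 4 → ebx=0+4=4
sub eax, 1 → eax=5-1=4
cmp eax, 0  (cmp 4,0)
jne body: taken
xor edx, 14 → edx=38^14=40
mov edx, [ebx] → edx=M[4]=28
add edx, 13 → edx=28+13=41
add ebx, 4 → ebx=4+4=8
sub eax, 1 → eax=4-1=3
cmp eax, 0  (cmp 3,0)
jne body: taken
xor edx, 14 → edx=41^14=39
mov edx, [ebx] → edx=M[8]=-3
add edx, 13 → edx=(-3)+13=10
add ebx, 4 → ebx=8+4=12
sub eax, 1 → eax=3-1=2
cmp eax, 0  (cmp 2,0)
jne body: taken
xor edx, 14 → edx=10^14=4
mov edx, [ebx] → edx=M[12]=28
add edx, 13 → edx=28+13=41
add ebx, 4 → ebx=12+4=16
sub eax, 1 → eax=2-1=1
cmp eax, 0  (cmp 1,0)
jne body: taken
xor edx, 14 → edx=41^14=39
mov edx, [ebx] → edx=M[16]=27
add edx, 13 → edx=27+13=40
add ebx, 4 → ebx=16+4=20
sub eax, 1 → eax=1-1=0
cmp eax, 0  (cmp 0,0)
jne body: not taken
shl edx, 4 → edx=40<<4=640
mov [4], edx → M[4]=640
halt.
Total executed instructions: 41.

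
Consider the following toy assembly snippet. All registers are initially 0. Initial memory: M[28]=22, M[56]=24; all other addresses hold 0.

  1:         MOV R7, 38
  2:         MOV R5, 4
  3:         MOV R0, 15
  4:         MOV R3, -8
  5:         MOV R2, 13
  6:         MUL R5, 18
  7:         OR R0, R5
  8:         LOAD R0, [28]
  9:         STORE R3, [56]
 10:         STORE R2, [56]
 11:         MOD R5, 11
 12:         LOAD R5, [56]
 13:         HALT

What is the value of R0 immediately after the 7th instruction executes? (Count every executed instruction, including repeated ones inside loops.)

79

MOV R7, 38 → R7=38
MOV R5, 4 → R5=4
MOV R0, 15 → R0=15
MOV R3, -8 → R3=-8
MOV R2, 13 → R2=13
MUL R5, 18 → R5=4*18=72
OR R0, R5 → R0=15|72=79
After step 7: R0 = 79.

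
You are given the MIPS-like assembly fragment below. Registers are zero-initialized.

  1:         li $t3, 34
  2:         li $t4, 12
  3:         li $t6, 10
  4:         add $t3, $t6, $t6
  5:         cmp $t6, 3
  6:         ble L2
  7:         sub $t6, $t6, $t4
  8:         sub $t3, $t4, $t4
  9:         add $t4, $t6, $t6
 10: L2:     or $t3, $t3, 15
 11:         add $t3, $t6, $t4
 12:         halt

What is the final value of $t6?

-2

after li $t3, 34: $t3=34
after li $t4, 12: $t4=12
after li $t6, 10: $t6=10
after add $t3, $t6, $t6: $t3=10+10=20
cmp $t6, 3  (cmp 10,3)
ble L2: not taken
after sub $t6, $t6, $t4: $t6=10-12=-2
after sub $t3, $t4, $t4: $t3=12-12=0
after add $t4, $t6, $t6: $t4=(-2)+(-2)=-4
after or $t3, $t3, 15: $t3=0|15=15
after add $t3, $t6, $t4: $t3=(-2)+(-4)=-6
halt.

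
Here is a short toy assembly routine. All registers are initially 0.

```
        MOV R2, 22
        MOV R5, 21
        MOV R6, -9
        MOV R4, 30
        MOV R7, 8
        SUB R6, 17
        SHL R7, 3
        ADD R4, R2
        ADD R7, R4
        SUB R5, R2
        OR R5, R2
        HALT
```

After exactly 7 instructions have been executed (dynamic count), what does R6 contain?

-26

MOV R2, 22 → R2=22
MOV R5, 21 → R5=21
MOV R6, -9 → R6=-9
MOV R4, 30 → R4=30
MOV R7, 8 → R7=8
SUB R6, 17 → R6=(-9)-17=-26
SHL R7, 3 → R7=8<<3=64
After step 7: R6 = -26.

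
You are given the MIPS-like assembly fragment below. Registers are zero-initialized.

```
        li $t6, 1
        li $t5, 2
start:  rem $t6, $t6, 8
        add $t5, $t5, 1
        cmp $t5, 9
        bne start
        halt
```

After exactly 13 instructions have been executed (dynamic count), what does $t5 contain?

after li $t6, 1: $t6=1
after li $t5, 2: $t5=2
after rem $t6, $t6, 8: $t6=1%8=1
after add $t5, $t5, 1: $t5=2+1=3
cmp $t5, 9  (cmp 3,9)
bne start: taken
after rem $t6, $t6, 8: $t6=1%8=1
after add $t5, $t5, 1: $t5=3+1=4
cmp $t5, 9  (cmp 4,9)
bne start: taken
after rem $t6, $t6, 8: $t6=1%8=1
after add $t5, $t5, 1: $t5=4+1=5
cmp $t5, 9  (cmp 5,9)
After step 13: $t5 = 5.

5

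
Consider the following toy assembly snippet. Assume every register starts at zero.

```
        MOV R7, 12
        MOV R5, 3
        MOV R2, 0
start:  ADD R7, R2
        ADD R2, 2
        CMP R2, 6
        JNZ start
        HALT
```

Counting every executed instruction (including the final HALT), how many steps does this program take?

16

R7=12
R5=3
R2=0
R7=12+0=12
R2=0+2=2
CMP R2, 6  (cmp 2,6)
JNZ start: taken
R7=12+2=14
R2=2+2=4
CMP R2, 6  (cmp 4,6)
JNZ start: taken
R7=14+4=18
R2=4+2=6
CMP R2, 6  (cmp 6,6)
JNZ start: not taken
halt.
Total executed instructions: 16.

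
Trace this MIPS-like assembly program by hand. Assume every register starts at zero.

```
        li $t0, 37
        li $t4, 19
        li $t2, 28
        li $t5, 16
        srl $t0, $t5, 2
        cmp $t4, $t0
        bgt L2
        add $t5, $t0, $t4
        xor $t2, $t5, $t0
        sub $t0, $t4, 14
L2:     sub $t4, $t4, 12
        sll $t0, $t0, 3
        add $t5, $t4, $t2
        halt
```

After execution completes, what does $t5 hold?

35

after li $t0, 37: $t0=37
after li $t4, 19: $t4=19
after li $t2, 28: $t2=28
after li $t5, 16: $t5=16
after srl $t0, $t5, 2: $t0=16>>2=4
cmp $t4, $t0  (cmp 19,4)
bgt L2: taken
after sub $t4, $t4, 12: $t4=19-12=7
after sll $t0, $t0, 3: $t0=4<<3=32
after add $t5, $t4, $t2: $t5=7+28=35
halt.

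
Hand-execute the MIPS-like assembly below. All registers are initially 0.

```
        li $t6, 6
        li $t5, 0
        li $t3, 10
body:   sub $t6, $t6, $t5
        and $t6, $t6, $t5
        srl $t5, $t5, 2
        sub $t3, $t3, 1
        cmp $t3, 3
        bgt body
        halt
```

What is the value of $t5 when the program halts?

after li $t6, 6: $t6=6
after li $t5, 0: $t5=0
after li $t3, 10: $t3=10
after sub $t6, $t6, $t5: $t6=6-0=6
after and $t6, $t6, $t5: $t6=6&0=0
after srl $t5, $t5, 2: $t5=0>>2=0
after sub $t3, $t3, 1: $t3=10-1=9
cmp $t3, 3  (cmp 9,3)
bgt body: taken
after sub $t6, $t6, $t5: $t6=0-0=0
after and $t6, $t6, $t5: $t6=0&0=0
after srl $t5, $t5, 2: $t5=0>>2=0
after sub $t3, $t3, 1: $t3=9-1=8
cmp $t3, 3  (cmp 8,3)
bgt body: taken
after sub $t6, $t6, $t5: $t6=0-0=0
after and $t6, $t6, $t5: $t6=0&0=0
after srl $t5, $t5, 2: $t5=0>>2=0
after sub $t3, $t3, 1: $t3=8-1=7
cmp $t3, 3  (cmp 7,3)
bgt body: taken
after sub $t6, $t6, $t5: $t6=0-0=0
after and $t6, $t6, $t5: $t6=0&0=0
after srl $t5, $t5, 2: $t5=0>>2=0
after sub $t3, $t3, 1: $t3=7-1=6
cmp $t3, 3  (cmp 6,3)
bgt body: taken
after sub $t6, $t6, $t5: $t6=0-0=0
after and $t6, $t6, $t5: $t6=0&0=0
after srl $t5, $t5, 2: $t5=0>>2=0
after sub $t3, $t3, 1: $t3=6-1=5
cmp $t3, 3  (cmp 5,3)
bgt body: taken
after sub $t6, $t6, $t5: $t6=0-0=0
after and $t6, $t6, $t5: $t6=0&0=0
after srl $t5, $t5, 2: $t5=0>>2=0
after sub $t3, $t3, 1: $t3=5-1=4
cmp $t3, 3  (cmp 4,3)
bgt body: taken
after sub $t6, $t6, $t5: $t6=0-0=0
after and $t6, $t6, $t5: $t6=0&0=0
after srl $t5, $t5, 2: $t5=0>>2=0
after sub $t3, $t3, 1: $t3=4-1=3
cmp $t3, 3  (cmp 3,3)
bgt body: not taken
halt.

0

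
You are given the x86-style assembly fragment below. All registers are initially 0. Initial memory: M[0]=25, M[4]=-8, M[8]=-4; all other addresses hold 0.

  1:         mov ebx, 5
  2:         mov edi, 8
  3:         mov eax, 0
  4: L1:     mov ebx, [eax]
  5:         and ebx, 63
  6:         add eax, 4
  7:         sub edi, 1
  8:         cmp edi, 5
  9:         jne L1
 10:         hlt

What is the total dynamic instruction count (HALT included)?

ebx=5
edi=8
eax=0
ebx=M[0]=25
ebx=25&63=25
eax=0+4=4
edi=8-1=7
cmp edi, 5  (cmp 7,5)
jne L1: taken
ebx=M[4]=-8
ebx=(-8)&63=56
eax=4+4=8
edi=7-1=6
cmp edi, 5  (cmp 6,5)
jne L1: taken
ebx=M[8]=-4
ebx=(-4)&63=60
eax=8+4=12
edi=6-1=5
cmp edi, 5  (cmp 5,5)
jne L1: not taken
halt.
Total executed instructions: 22.

22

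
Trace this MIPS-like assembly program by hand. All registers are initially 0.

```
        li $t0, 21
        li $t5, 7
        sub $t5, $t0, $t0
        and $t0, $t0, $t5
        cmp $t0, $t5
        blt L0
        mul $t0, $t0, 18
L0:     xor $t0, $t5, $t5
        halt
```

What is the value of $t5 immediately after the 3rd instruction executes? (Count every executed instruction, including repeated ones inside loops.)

0

after li $t0, 21: $t0=21
after li $t5, 7: $t5=7
after sub $t5, $t0, $t0: $t5=21-21=0
After step 3: $t5 = 0.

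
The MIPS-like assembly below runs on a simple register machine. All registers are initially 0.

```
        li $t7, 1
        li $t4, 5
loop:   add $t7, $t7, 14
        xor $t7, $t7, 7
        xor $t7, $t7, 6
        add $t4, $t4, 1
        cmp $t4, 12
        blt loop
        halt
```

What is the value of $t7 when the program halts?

after li $t7, 1: $t7=1
after li $t4, 5: $t4=5
after add $t7, $t7, 14: $t7=1+14=15
after xor $t7, $t7, 7: $t7=15^7=8
after xor $t7, $t7, 6: $t7=8^6=14
after add $t4, $t4, 1: $t4=5+1=6
cmp $t4, 12  (cmp 6,12)
blt loop: taken
after add $t7, $t7, 14: $t7=14+14=28
after xor $t7, $t7, 7: $t7=28^7=27
after xor $t7, $t7, 6: $t7=27^6=29
after add $t4, $t4, 1: $t4=6+1=7
cmp $t4, 12  (cmp 7,12)
blt loop: taken
after add $t7, $t7, 14: $t7=29+14=43
after xor $t7, $t7, 7: $t7=43^7=44
after xor $t7, $t7, 6: $t7=44^6=42
after add $t4, $t4, 1: $t4=7+1=8
cmp $t4, 12  (cmp 8,12)
blt loop: taken
after add $t7, $t7, 14: $t7=42+14=56
after xor $t7, $t7, 7: $t7=56^7=63
after xor $t7, $t7, 6: $t7=63^6=57
after add $t4, $t4, 1: $t4=8+1=9
cmp $t4, 12  (cmp 9,12)
blt loop: taken
after add $t7, $t7, 14: $t7=57+14=71
after xor $t7, $t7, 7: $t7=71^7=64
after xor $t7, $t7, 6: $t7=64^6=70
after add $t4, $t4, 1: $t4=9+1=10
cmp $t4, 12  (cmp 10,12)
blt loop: taken
after add $t7, $t7, 14: $t7=70+14=84
after xor $t7, $t7, 7: $t7=84^7=83
after xor $t7, $t7, 6: $t7=83^6=85
after add $t4, $t4, 1: $t4=10+1=11
cmp $t4, 12  (cmp 11,12)
blt loop: taken
after add $t7, $t7, 14: $t7=85+14=99
after xor $t7, $t7, 7: $t7=99^7=100
after xor $t7, $t7, 6: $t7=100^6=98
after add $t4, $t4, 1: $t4=11+1=12
cmp $t4, 12  (cmp 12,12)
blt loop: not taken
halt.

98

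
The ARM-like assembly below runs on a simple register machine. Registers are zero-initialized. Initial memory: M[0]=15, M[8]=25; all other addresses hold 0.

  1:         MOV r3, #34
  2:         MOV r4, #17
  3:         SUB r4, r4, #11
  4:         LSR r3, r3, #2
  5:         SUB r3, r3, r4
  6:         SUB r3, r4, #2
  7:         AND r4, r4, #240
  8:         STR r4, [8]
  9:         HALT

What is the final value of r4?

r3=34
r4=17
r4=17-11=6
r3=34>>2=8
r3=8-6=2
r3=6-2=4
r4=6&240=0
STR r4, [8] → M[8]=0
halt.

0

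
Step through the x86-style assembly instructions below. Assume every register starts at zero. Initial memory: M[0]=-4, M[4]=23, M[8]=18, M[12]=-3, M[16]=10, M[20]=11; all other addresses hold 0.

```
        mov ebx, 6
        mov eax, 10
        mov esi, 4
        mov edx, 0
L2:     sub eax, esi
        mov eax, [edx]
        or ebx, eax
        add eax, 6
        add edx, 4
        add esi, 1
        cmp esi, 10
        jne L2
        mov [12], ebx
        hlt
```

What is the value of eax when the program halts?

17

ebx=6
eax=10
esi=4
edx=0
eax=10-4=6
eax=M[0]=-4
ebx=6|(-4)=-2
eax=(-4)+6=2
edx=0+4=4
esi=4+1=5
cmp esi, 10  (cmp 5,10)
jne L2: taken
eax=2-5=-3
eax=M[4]=23
ebx=(-2)|23=-1
eax=23+6=29
edx=4+4=8
esi=5+1=6
cmp esi, 10  (cmp 6,10)
jne L2: taken
eax=29-6=23
eax=M[8]=18
ebx=(-1)|18=-1
eax=18+6=24
edx=8+4=12
esi=6+1=7
cmp esi, 10  (cmp 7,10)
jne L2: taken
eax=24-7=17
eax=M[12]=-3
ebx=(-1)|(-3)=-1
eax=(-3)+6=3
edx=12+4=16
esi=7+1=8
cmp esi, 10  (cmp 8,10)
jne L2: taken
eax=3-8=-5
eax=M[16]=10
ebx=(-1)|10=-1
eax=10+6=16
edx=16+4=20
esi=8+1=9
cmp esi, 10  (cmp 9,10)
jne L2: taken
eax=16-9=7
eax=M[20]=11
ebx=(-1)|11=-1
eax=11+6=17
edx=20+4=24
esi=9+1=10
cmp esi, 10  (cmp 10,10)
jne L2: not taken
mov [12], ebx → M[12]=-1
halt.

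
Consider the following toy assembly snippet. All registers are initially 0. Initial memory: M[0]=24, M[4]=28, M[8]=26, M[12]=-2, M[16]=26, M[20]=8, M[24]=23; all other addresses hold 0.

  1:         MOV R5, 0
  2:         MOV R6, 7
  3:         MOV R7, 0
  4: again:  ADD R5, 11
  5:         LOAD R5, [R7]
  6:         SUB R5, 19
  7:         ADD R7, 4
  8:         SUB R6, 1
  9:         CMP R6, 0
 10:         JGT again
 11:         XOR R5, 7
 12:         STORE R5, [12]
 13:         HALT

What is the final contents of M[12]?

after MOV R5, 0: R5=0
after MOV R6, 7: R6=7
after MOV R7, 0: R7=0
after ADD R5, 11: R5=0+11=11
after LOAD R5, [R7]: R5=M[0]=24
after SUB R5, 19: R5=24-19=5
after ADD R7, 4: R7=0+4=4
after SUB R6, 1: R6=7-1=6
CMP R6, 0  (cmp 6,0)
JGT again: taken
after ADD R5, 11: R5=5+11=16
after LOAD R5, [R7]: R5=M[4]=28
after SUB R5, 19: R5=28-19=9
after ADD R7, 4: R7=4+4=8
after SUB R6, 1: R6=6-1=5
CMP R6, 0  (cmp 5,0)
JGT again: taken
after ADD R5, 11: R5=9+11=20
after LOAD R5, [R7]: R5=M[8]=26
after SUB R5, 19: R5=26-19=7
after ADD R7, 4: R7=8+4=12
after SUB R6, 1: R6=5-1=4
CMP R6, 0  (cmp 4,0)
JGT again: taken
after ADD R5, 11: R5=7+11=18
after LOAD R5, [R7]: R5=M[12]=-2
after SUB R5, 19: R5=(-2)-19=-21
after ADD R7, 4: R7=12+4=16
after SUB R6, 1: R6=4-1=3
CMP R6, 0  (cmp 3,0)
JGT again: taken
after ADD R5, 11: R5=(-21)+11=-10
after LOAD R5, [R7]: R5=M[16]=26
after SUB R5, 19: R5=26-19=7
after ADD R7, 4: R7=16+4=20
after SUB R6, 1: R6=3-1=2
CMP R6, 0  (cmp 2,0)
JGT again: taken
after ADD R5, 11: R5=7+11=18
after LOAD R5, [R7]: R5=M[20]=8
after SUB R5, 19: R5=8-19=-11
after ADD R7, 4: R7=20+4=24
after SUB R6, 1: R6=2-1=1
CMP R6, 0  (cmp 1,0)
JGT again: taken
after ADD R5, 11: R5=(-11)+11=0
after LOAD R5, [R7]: R5=M[24]=23
after SUB R5, 19: R5=23-19=4
after ADD R7, 4: R7=24+4=28
after SUB R6, 1: R6=1-1=0
CMP R6, 0  (cmp 0,0)
JGT again: not taken
after XOR R5, 7: R5=4^7=3
STORE R5, [12] → M[12]=3
halt.

3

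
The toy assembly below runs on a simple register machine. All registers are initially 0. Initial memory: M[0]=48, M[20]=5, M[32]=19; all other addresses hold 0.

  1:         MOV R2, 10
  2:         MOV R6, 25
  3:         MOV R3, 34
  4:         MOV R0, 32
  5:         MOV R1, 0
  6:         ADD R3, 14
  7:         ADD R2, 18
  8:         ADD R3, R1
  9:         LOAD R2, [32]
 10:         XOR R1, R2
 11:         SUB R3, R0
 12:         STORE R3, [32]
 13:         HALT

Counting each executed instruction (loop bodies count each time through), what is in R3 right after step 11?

after MOV R2, 10: R2=10
after MOV R6, 25: R6=25
after MOV R3, 34: R3=34
after MOV R0, 32: R0=32
after MOV R1, 0: R1=0
after ADD R3, 14: R3=34+14=48
after ADD R2, 18: R2=10+18=28
after ADD R3, R1: R3=48+0=48
after LOAD R2, [32]: R2=M[32]=19
after XOR R1, R2: R1=0^19=19
after SUB R3, R0: R3=48-32=16
After step 11: R3 = 16.

16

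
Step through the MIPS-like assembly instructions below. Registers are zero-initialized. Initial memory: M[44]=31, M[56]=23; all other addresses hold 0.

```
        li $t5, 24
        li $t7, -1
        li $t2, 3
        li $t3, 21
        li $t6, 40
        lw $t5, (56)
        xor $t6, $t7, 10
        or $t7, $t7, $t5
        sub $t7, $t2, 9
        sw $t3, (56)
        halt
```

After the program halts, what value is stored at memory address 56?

after li $t5, 24: $t5=24
after li $t7, -1: $t7=-1
after li $t2, 3: $t2=3
after li $t3, 21: $t3=21
after li $t6, 40: $t6=40
after lw $t5, (56): $t5=M[56]=23
after xor $t6, $t7, 10: $t6=(-1)^10=-11
after or $t7, $t7, $t5: $t7=(-1)|23=-1
after sub $t7, $t2, 9: $t7=3-9=-6
sw $t3, (56) → M[56]=21
halt.

21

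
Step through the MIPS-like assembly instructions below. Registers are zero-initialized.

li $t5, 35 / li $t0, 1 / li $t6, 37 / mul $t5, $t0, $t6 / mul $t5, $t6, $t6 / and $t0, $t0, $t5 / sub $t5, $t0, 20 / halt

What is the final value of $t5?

-19

after li $t5, 35: $t5=35
after li $t0, 1: $t0=1
after li $t6, 37: $t6=37
after mul $t5, $t0, $t6: $t5=1*37=37
after mul $t5, $t6, $t6: $t5=37*37=1369
after and $t0, $t0, $t5: $t0=1&1369=1
after sub $t5, $t0, 20: $t5=1-20=-19
halt.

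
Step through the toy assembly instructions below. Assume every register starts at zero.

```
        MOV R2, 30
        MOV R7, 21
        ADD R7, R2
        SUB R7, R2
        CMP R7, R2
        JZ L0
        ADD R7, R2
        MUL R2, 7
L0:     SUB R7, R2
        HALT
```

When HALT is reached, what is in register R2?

210

MOV R2, 30 → R2=30
MOV R7, 21 → R7=21
ADD R7, R2 → R7=21+30=51
SUB R7, R2 → R7=51-30=21
CMP R7, R2  (cmp 21,30)
JZ L0: not taken
ADD R7, R2 → R7=21+30=51
MUL R2, 7 → R2=30*7=210
SUB R7, R2 → R7=51-210=-159
halt.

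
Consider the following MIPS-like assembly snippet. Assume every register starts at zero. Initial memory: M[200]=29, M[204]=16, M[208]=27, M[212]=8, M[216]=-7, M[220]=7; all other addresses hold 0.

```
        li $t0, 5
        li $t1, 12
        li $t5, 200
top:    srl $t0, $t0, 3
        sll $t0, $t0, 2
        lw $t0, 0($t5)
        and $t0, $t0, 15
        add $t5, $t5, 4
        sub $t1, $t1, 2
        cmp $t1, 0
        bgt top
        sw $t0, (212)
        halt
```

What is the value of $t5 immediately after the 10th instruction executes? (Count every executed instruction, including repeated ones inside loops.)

$t0=5
$t1=12
$t5=200
$t0=5>>3=0
$t0=0<<2=0
$t0=M[200]=29
$t0=29&15=13
$t5=200+4=204
$t1=12-2=10
cmp $t1, 0  (cmp 10,0)
After step 10: $t5 = 204.

204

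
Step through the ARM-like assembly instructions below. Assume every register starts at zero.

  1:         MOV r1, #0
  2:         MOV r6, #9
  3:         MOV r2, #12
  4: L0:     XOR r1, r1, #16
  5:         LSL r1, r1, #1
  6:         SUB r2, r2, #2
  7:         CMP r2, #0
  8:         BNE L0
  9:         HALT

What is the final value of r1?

after MOV r1, #0: r1=0
after MOV r6, #9: r6=9
after MOV r2, #12: r2=12
after XOR r1, r1, #16: r1=0^16=16
after LSL r1, r1, #1: r1=16<<1=32
after SUB r2, r2, #2: r2=12-2=10
CMP r2, #0  (cmp 10,0)
BNE L0: taken
after XOR r1, r1, #16: r1=32^16=48
after LSL r1, r1, #1: r1=48<<1=96
after SUB r2, r2, #2: r2=10-2=8
CMP r2, #0  (cmp 8,0)
BNE L0: taken
after XOR r1, r1, #16: r1=96^16=112
after LSL r1, r1, #1: r1=112<<1=224
after SUB r2, r2, #2: r2=8-2=6
CMP r2, #0  (cmp 6,0)
BNE L0: taken
after XOR r1, r1, #16: r1=224^16=240
after LSL r1, r1, #1: r1=240<<1=480
after SUB r2, r2, #2: r2=6-2=4
CMP r2, #0  (cmp 4,0)
BNE L0: taken
after XOR r1, r1, #16: r1=480^16=496
after LSL r1, r1, #1: r1=496<<1=992
after SUB r2, r2, #2: r2=4-2=2
CMP r2, #0  (cmp 2,0)
BNE L0: taken
after XOR r1, r1, #16: r1=992^16=1008
after LSL r1, r1, #1: r1=1008<<1=2016
after SUB r2, r2, #2: r2=2-2=0
CMP r2, #0  (cmp 0,0)
BNE L0: not taken
halt.

2016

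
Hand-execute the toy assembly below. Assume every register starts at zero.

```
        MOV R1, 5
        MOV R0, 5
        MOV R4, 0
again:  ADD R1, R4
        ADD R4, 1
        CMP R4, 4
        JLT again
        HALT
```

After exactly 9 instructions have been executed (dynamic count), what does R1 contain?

6

after MOV R1, 5: R1=5
after MOV R0, 5: R0=5
after MOV R4, 0: R4=0
after ADD R1, R4: R1=5+0=5
after ADD R4, 1: R4=0+1=1
CMP R4, 4  (cmp 1,4)
JLT again: taken
after ADD R1, R4: R1=5+1=6
after ADD R4, 1: R4=1+1=2
After step 9: R1 = 6.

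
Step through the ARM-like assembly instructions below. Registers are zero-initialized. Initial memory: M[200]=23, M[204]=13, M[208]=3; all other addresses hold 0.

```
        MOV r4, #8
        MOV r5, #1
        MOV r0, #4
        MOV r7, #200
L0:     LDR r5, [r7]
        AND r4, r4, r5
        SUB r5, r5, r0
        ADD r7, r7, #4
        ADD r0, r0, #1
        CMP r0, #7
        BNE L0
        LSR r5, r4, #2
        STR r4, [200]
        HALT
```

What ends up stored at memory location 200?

r4=8
r5=1
r0=4
r7=200
r5=M[200]=23
r4=8&23=0
r5=23-4=19
r7=200+4=204
r0=4+1=5
CMP r0, #7  (cmp 5,7)
BNE L0: taken
r5=M[204]=13
r4=0&13=0
r5=13-5=8
r7=204+4=208
r0=5+1=6
CMP r0, #7  (cmp 6,7)
BNE L0: taken
r5=M[208]=3
r4=0&3=0
r5=3-6=-3
r7=208+4=212
r0=6+1=7
CMP r0, #7  (cmp 7,7)
BNE L0: not taken
r5=0>>2=0
STR r4, [200] → M[200]=0
halt.

0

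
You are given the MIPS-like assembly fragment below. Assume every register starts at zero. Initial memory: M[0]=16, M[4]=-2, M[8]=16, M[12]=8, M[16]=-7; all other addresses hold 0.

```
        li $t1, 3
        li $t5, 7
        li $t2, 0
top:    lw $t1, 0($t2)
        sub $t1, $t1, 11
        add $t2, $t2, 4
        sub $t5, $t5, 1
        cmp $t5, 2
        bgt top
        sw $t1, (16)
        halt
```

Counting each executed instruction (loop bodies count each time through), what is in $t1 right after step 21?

li $t1, 3 → $t1=3
li $t5, 7 → $t5=7
li $t2, 0 → $t2=0
lw $t1, 0($t2) → $t1=M[0]=16
sub $t1, $t1, 11 → $t1=16-11=5
add $t2, $t2, 4 → $t2=0+4=4
sub $t5, $t5, 1 → $t5=7-1=6
cmp $t5, 2  (cmp 6,2)
bgt top: taken
lw $t1, 0($t2) → $t1=M[4]=-2
sub $t1, $t1, 11 → $t1=(-2)-11=-13
add $t2, $t2, 4 → $t2=4+4=8
sub $t5, $t5, 1 → $t5=6-1=5
cmp $t5, 2  (cmp 5,2)
bgt top: taken
lw $t1, 0($t2) → $t1=M[8]=16
sub $t1, $t1, 11 → $t1=16-11=5
add $t2, $t2, 4 → $t2=8+4=12
sub $t5, $t5, 1 → $t5=5-1=4
cmp $t5, 2  (cmp 4,2)
bgt top: taken
After step 21: $t1 = 5.

5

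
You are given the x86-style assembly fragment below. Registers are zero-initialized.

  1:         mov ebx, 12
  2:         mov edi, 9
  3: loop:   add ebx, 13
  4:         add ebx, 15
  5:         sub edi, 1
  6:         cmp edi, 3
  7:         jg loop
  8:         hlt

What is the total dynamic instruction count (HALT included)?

33

ebx=12
edi=9
ebx=12+13=25
ebx=25+15=40
edi=9-1=8
cmp edi, 3  (cmp 8,3)
jg loop: taken
ebx=40+13=53
ebx=53+15=68
edi=8-1=7
cmp edi, 3  (cmp 7,3)
jg loop: taken
ebx=68+13=81
ebx=81+15=96
edi=7-1=6
cmp edi, 3  (cmp 6,3)
jg loop: taken
ebx=96+13=109
ebx=109+15=124
edi=6-1=5
cmp edi, 3  (cmp 5,3)
jg loop: taken
ebx=124+13=137
ebx=137+15=152
edi=5-1=4
cmp edi, 3  (cmp 4,3)
jg loop: taken
ebx=152+13=165
ebx=165+15=180
edi=4-1=3
cmp edi, 3  (cmp 3,3)
jg loop: not taken
halt.
Total executed instructions: 33.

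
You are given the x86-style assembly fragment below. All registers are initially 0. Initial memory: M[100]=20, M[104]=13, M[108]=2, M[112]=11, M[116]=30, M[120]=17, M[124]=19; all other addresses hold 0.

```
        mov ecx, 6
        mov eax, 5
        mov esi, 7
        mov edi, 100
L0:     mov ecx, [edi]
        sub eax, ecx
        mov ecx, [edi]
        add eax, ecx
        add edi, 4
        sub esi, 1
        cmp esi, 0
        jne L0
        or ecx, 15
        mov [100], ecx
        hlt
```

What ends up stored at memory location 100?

31

ecx=6
eax=5
esi=7
edi=100
ecx=M[100]=20
eax=5-20=-15
ecx=M[100]=20
eax=(-15)+20=5
edi=100+4=104
esi=7-1=6
cmp esi, 0  (cmp 6,0)
jne L0: taken
ecx=M[104]=13
eax=5-13=-8
ecx=M[104]=13
eax=(-8)+13=5
edi=104+4=108
esi=6-1=5
cmp esi, 0  (cmp 5,0)
jne L0: taken
ecx=M[108]=2
eax=5-2=3
ecx=M[108]=2
eax=3+2=5
edi=108+4=112
esi=5-1=4
cmp esi, 0  (cmp 4,0)
jne L0: taken
ecx=M[112]=11
eax=5-11=-6
ecx=M[112]=11
eax=(-6)+11=5
edi=112+4=116
esi=4-1=3
cmp esi, 0  (cmp 3,0)
jne L0: taken
ecx=M[116]=30
eax=5-30=-25
ecx=M[116]=30
eax=(-25)+30=5
edi=116+4=120
esi=3-1=2
cmp esi, 0  (cmp 2,0)
jne L0: taken
ecx=M[120]=17
eax=5-17=-12
ecx=M[120]=17
eax=(-12)+17=5
edi=120+4=124
esi=2-1=1
cmp esi, 0  (cmp 1,0)
jne L0: taken
ecx=M[124]=19
eax=5-19=-14
ecx=M[124]=19
eax=(-14)+19=5
edi=124+4=128
esi=1-1=0
cmp esi, 0  (cmp 0,0)
jne L0: not taken
ecx=19|15=31
mov [100], ecx → M[100]=31
halt.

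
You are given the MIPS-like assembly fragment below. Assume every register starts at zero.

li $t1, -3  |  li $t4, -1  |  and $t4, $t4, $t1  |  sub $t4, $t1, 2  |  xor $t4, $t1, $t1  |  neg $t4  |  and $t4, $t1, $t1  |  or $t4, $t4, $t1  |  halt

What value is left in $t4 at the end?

-3

after li $t1, -3: $t1=-3
after li $t4, -1: $t4=-1
after and $t4, $t4, $t1: $t4=(-1)&(-3)=-3
after sub $t4, $t1, 2: $t4=(-3)-2=-5
after xor $t4, $t1, $t1: $t4=(-3)^(-3)=0
after neg $t4: $t4=-(0)=0
after and $t4, $t1, $t1: $t4=(-3)&(-3)=-3
after or $t4, $t4, $t1: $t4=(-3)|(-3)=-3
halt.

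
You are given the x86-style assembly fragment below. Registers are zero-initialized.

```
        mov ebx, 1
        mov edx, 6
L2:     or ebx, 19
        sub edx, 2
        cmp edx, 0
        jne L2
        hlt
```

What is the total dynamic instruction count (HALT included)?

after mov ebx, 1: ebx=1
after mov edx, 6: edx=6
after or ebx, 19: ebx=1|19=19
after sub edx, 2: edx=6-2=4
cmp edx, 0  (cmp 4,0)
jne L2: taken
after or ebx, 19: ebx=19|19=19
after sub edx, 2: edx=4-2=2
cmp edx, 0  (cmp 2,0)
jne L2: taken
after or ebx, 19: ebx=19|19=19
after sub edx, 2: edx=2-2=0
cmp edx, 0  (cmp 0,0)
jne L2: not taken
halt.
Total executed instructions: 15.

15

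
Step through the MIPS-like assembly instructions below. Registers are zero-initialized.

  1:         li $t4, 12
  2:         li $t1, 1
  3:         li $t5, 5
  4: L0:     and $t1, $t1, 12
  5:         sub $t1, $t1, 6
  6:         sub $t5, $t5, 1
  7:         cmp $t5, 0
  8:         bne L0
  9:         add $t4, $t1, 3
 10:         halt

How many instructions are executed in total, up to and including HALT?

30

li $t4, 12 → $t4=12
li $t1, 1 → $t1=1
li $t5, 5 → $t5=5
and $t1, $t1, 12 → $t1=1&12=0
sub $t1, $t1, 6 → $t1=0-6=-6
sub $t5, $t5, 1 → $t5=5-1=4
cmp $t5, 0  (cmp 4,0)
bne L0: taken
and $t1, $t1, 12 → $t1=(-6)&12=8
sub $t1, $t1, 6 → $t1=8-6=2
sub $t5, $t5, 1 → $t5=4-1=3
cmp $t5, 0  (cmp 3,0)
bne L0: taken
and $t1, $t1, 12 → $t1=2&12=0
sub $t1, $t1, 6 → $t1=0-6=-6
sub $t5, $t5, 1 → $t5=3-1=2
cmp $t5, 0  (cmp 2,0)
bne L0: taken
and $t1, $t1, 12 → $t1=(-6)&12=8
sub $t1, $t1, 6 → $t1=8-6=2
sub $t5, $t5, 1 → $t5=2-1=1
cmp $t5, 0  (cmp 1,0)
bne L0: taken
and $t1, $t1, 12 → $t1=2&12=0
sub $t1, $t1, 6 → $t1=0-6=-6
sub $t5, $t5, 1 → $t5=1-1=0
cmp $t5, 0  (cmp 0,0)
bne L0: not taken
add $t4, $t1, 3 → $t4=(-6)+3=-3
halt.
Total executed instructions: 30.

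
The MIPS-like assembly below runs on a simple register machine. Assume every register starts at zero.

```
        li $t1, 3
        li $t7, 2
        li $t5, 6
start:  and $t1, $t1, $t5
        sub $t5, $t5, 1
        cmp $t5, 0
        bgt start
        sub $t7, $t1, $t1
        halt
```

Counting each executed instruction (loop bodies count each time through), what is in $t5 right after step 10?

4

li $t1, 3 → $t1=3
li $t7, 2 → $t7=2
li $t5, 6 → $t5=6
and $t1, $t1, $t5 → $t1=3&6=2
sub $t5, $t5, 1 → $t5=6-1=5
cmp $t5, 0  (cmp 5,0)
bgt start: taken
and $t1, $t1, $t5 → $t1=2&5=0
sub $t5, $t5, 1 → $t5=5-1=4
cmp $t5, 0  (cmp 4,0)
After step 10: $t5 = 4.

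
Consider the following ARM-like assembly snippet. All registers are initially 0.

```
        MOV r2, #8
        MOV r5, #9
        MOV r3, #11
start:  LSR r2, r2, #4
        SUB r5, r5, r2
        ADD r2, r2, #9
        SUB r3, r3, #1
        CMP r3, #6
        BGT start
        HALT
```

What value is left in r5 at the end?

r2=8
r5=9
r3=11
r2=8>>4=0
r5=9-0=9
r2=0+9=9
r3=11-1=10
CMP r3, #6  (cmp 10,6)
BGT start: taken
r2=9>>4=0
r5=9-0=9
r2=0+9=9
r3=10-1=9
CMP r3, #6  (cmp 9,6)
BGT start: taken
r2=9>>4=0
r5=9-0=9
r2=0+9=9
r3=9-1=8
CMP r3, #6  (cmp 8,6)
BGT start: taken
r2=9>>4=0
r5=9-0=9
r2=0+9=9
r3=8-1=7
CMP r3, #6  (cmp 7,6)
BGT start: taken
r2=9>>4=0
r5=9-0=9
r2=0+9=9
r3=7-1=6
CMP r3, #6  (cmp 6,6)
BGT start: not taken
halt.

9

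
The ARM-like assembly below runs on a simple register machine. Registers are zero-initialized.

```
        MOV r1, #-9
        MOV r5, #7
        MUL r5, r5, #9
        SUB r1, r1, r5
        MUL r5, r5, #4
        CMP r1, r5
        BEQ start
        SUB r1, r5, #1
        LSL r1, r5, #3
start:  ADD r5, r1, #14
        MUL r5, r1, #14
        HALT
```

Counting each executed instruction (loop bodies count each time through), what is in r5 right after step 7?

252

r1=-9
r5=7
r5=7*9=63
r1=(-9)-63=-72
r5=63*4=252
CMP r1, r5  (cmp -72,252)
BEQ start: not taken
After step 7: r5 = 252.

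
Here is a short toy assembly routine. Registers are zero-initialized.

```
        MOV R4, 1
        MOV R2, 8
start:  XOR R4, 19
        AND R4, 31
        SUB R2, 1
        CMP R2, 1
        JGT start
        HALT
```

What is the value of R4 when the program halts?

18

R4=1
R2=8
R4=1^19=18
R4=18&31=18
R2=8-1=7
CMP R2, 1  (cmp 7,1)
JGT start: taken
R4=18^19=1
R4=1&31=1
R2=7-1=6
CMP R2, 1  (cmp 6,1)
JGT start: taken
R4=1^19=18
R4=18&31=18
R2=6-1=5
CMP R2, 1  (cmp 5,1)
JGT start: taken
R4=18^19=1
R4=1&31=1
R2=5-1=4
CMP R2, 1  (cmp 4,1)
JGT start: taken
R4=1^19=18
R4=18&31=18
R2=4-1=3
CMP R2, 1  (cmp 3,1)
JGT start: taken
R4=18^19=1
R4=1&31=1
R2=3-1=2
CMP R2, 1  (cmp 2,1)
JGT start: taken
R4=1^19=18
R4=18&31=18
R2=2-1=1
CMP R2, 1  (cmp 1,1)
JGT start: not taken
halt.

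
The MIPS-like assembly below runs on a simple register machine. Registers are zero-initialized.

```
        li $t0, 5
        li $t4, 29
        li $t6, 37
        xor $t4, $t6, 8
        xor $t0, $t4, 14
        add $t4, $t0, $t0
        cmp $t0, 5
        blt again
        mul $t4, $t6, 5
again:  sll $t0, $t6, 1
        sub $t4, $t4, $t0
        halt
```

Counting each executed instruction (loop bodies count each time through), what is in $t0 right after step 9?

35

li $t0, 5 → $t0=5
li $t4, 29 → $t4=29
li $t6, 37 → $t6=37
xor $t4, $t6, 8 → $t4=37^8=45
xor $t0, $t4, 14 → $t0=45^14=35
add $t4, $t0, $t0 → $t4=35+35=70
cmp $t0, 5  (cmp 35,5)
blt again: not taken
mul $t4, $t6, 5 → $t4=37*5=185
After step 9: $t0 = 35.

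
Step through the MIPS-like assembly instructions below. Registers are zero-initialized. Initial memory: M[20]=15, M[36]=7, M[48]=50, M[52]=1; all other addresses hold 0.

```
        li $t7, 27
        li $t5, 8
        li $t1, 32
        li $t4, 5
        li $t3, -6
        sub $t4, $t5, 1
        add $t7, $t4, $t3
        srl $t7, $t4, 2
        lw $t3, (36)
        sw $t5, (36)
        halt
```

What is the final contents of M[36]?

8

$t7=27
$t5=8
$t1=32
$t4=5
$t3=-6
$t4=8-1=7
$t7=7+(-6)=1
$t7=7>>2=1
$t3=M[36]=7
sw $t5, (36) → M[36]=8
halt.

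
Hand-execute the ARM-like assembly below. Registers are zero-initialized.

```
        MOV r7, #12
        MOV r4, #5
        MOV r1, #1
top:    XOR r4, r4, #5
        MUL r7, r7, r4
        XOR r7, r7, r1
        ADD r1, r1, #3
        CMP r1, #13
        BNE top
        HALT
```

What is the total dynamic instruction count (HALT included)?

28

r7=12
r4=5
r1=1
r4=5^5=0
r7=12*0=0
r7=0^1=1
r1=1+3=4
CMP r1, #13  (cmp 4,13)
BNE top: taken
r4=0^5=5
r7=1*5=5
r7=5^4=1
r1=4+3=7
CMP r1, #13  (cmp 7,13)
BNE top: taken
r4=5^5=0
r7=1*0=0
r7=0^7=7
r1=7+3=10
CMP r1, #13  (cmp 10,13)
BNE top: taken
r4=0^5=5
r7=7*5=35
r7=35^10=41
r1=10+3=13
CMP r1, #13  (cmp 13,13)
BNE top: not taken
halt.
Total executed instructions: 28.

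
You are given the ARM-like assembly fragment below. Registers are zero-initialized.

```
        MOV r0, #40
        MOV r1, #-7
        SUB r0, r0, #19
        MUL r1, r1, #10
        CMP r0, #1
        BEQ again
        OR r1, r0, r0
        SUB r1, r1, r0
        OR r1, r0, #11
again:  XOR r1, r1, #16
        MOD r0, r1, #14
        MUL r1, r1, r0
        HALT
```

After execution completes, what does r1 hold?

15

after MOV r0, #40: r0=40
after MOV r1, #-7: r1=-7
after SUB r0, r0, #19: r0=40-19=21
after MUL r1, r1, #10: r1=(-7)*10=-70
CMP r0, #1  (cmp 21,1)
BEQ again: not taken
after OR r1, r0, r0: r1=21|21=21
after SUB r1, r1, r0: r1=21-21=0
after OR r1, r0, #11: r1=21|11=31
after XOR r1, r1, #16: r1=31^16=15
after MOD r0, r1, #14: r0=15%14=1
after MUL r1, r1, r0: r1=15*1=15
halt.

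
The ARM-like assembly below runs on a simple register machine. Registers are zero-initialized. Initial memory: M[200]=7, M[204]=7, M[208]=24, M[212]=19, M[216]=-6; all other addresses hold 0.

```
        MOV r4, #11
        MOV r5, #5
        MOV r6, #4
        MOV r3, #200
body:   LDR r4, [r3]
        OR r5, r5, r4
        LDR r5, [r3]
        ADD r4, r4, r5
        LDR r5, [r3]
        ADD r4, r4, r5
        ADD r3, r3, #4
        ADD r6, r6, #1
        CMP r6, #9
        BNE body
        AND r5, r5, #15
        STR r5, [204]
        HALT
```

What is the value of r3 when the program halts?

220

MOV r4, #11 → r4=11
MOV r5, #5 → r5=5
MOV r6, #4 → r6=4
MOV r3, #200 → r3=200
LDR r4, [r3] → r4=M[200]=7
OR r5, r5, r4 → r5=5|7=7
LDR r5, [r3] → r5=M[200]=7
ADD r4, r4, r5 → r4=7+7=14
LDR r5, [r3] → r5=M[200]=7
ADD r4, r4, r5 → r4=14+7=21
ADD r3, r3, #4 → r3=200+4=204
ADD r6, r6, #1 → r6=4+1=5
CMP r6, #9  (cmp 5,9)
BNE body: taken
LDR r4, [r3] → r4=M[204]=7
OR r5, r5, r4 → r5=7|7=7
LDR r5, [r3] → r5=M[204]=7
ADD r4, r4, r5 → r4=7+7=14
LDR r5, [r3] → r5=M[204]=7
ADD r4, r4, r5 → r4=14+7=21
ADD r3, r3, #4 → r3=204+4=208
ADD r6, r6, #1 → r6=5+1=6
CMP r6, #9  (cmp 6,9)
BNE body: taken
LDR r4, [r3] → r4=M[208]=24
OR r5, r5, r4 → r5=7|24=31
LDR r5, [r3] → r5=M[208]=24
ADD r4, r4, r5 → r4=24+24=48
LDR r5, [r3] → r5=M[208]=24
ADD r4, r4, r5 → r4=48+24=72
ADD r3, r3, #4 → r3=208+4=212
ADD r6, r6, #1 → r6=6+1=7
CMP r6, #9  (cmp 7,9)
BNE body: taken
LDR r4, [r3] → r4=M[212]=19
OR r5, r5, r4 → r5=24|19=27
LDR r5, [r3] → r5=M[212]=19
ADD r4, r4, r5 → r4=19+19=38
LDR r5, [r3] → r5=M[212]=19
ADD r4, r4, r5 → r4=38+19=57
ADD r3, r3, #4 → r3=212+4=216
ADD r6, r6, #1 → r6=7+1=8
CMP r6, #9  (cmp 8,9)
BNE body: taken
LDR r4, [r3] → r4=M[216]=-6
OR r5, r5, r4 → r5=19|(-6)=-5
LDR r5, [r3] → r5=M[216]=-6
ADD r4, r4, r5 → r4=(-6)+(-6)=-12
LDR r5, [r3] → r5=M[216]=-6
ADD r4, r4, r5 → r4=(-12)+(-6)=-18
ADD r3, r3, #4 → r3=216+4=220
ADD r6, r6, #1 → r6=8+1=9
CMP r6, #9  (cmp 9,9)
BNE body: not taken
AND r5, r5, #15 → r5=(-6)&15=10
STR r5, [204] → M[204]=10
halt.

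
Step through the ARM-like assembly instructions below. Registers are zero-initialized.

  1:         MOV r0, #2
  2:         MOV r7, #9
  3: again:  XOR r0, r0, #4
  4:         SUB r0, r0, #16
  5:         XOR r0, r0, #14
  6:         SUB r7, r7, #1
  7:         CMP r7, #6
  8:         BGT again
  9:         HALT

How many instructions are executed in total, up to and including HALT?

r0=2
r7=9
r0=2^4=6
r0=6-16=-10
r0=(-10)^14=-8
r7=9-1=8
CMP r7, #6  (cmp 8,6)
BGT again: taken
r0=(-8)^4=-4
r0=(-4)-16=-20
r0=(-20)^14=-30
r7=8-1=7
CMP r7, #6  (cmp 7,6)
BGT again: taken
r0=(-30)^4=-26
r0=(-26)-16=-42
r0=(-42)^14=-40
r7=7-1=6
CMP r7, #6  (cmp 6,6)
BGT again: not taken
halt.
Total executed instructions: 21.

21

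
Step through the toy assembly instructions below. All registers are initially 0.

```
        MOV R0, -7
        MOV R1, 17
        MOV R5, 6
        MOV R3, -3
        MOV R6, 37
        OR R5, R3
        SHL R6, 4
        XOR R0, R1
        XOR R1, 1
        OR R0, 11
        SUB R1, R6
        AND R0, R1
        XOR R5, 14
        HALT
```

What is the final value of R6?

592

R0=-7
R1=17
R5=6
R3=-3
R6=37
R5=6|(-3)=-1
R6=37<<4=592
R0=(-7)^17=-24
R1=17^1=16
R0=(-24)|11=-21
R1=16-592=-576
R0=(-21)&(-576)=-576
R5=(-1)^14=-15
halt.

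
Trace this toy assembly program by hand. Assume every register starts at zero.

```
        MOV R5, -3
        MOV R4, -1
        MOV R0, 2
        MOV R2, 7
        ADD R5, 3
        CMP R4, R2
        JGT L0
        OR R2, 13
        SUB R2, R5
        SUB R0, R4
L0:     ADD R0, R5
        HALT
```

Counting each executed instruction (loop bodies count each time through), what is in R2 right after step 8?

after MOV R5, -3: R5=-3
after MOV R4, -1: R4=-1
after MOV R0, 2: R0=2
after MOV R2, 7: R2=7
after ADD R5, 3: R5=(-3)+3=0
CMP R4, R2  (cmp -1,7)
JGT L0: not taken
after OR R2, 13: R2=7|13=15
After step 8: R2 = 15.

15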